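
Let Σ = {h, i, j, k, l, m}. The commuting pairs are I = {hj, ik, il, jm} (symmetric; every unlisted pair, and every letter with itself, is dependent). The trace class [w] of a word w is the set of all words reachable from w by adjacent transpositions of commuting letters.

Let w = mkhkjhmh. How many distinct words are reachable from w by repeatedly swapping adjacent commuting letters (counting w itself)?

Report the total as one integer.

drop 0:m onto floor
drop 1:k onto {0:m}
drop 2:h onto {1:k}
drop 3:k onto {2:h}
drop 4:j onto {3:k}
drop 5:h onto {3:k}
drop 6:m onto {5:h}
drop 7:h onto {6:m}
ground layer = {0:m}
drop-orders for the pieces not yet dropped (sum over which currently-grounded one goes next):
  1 to go: {4} 1  {7} 1
  2 to go: {4,7} 2  {6,7} 1
  3 to go: {4,6,7} 3  {5,6,7} 1
  4 to go: {4,5,6,7} 4
  5 to go: {3,4,5,6,7} 4
  6 to go: {2,3,4,5,6,7} 4
  if 0:m drops first: 4 orders

4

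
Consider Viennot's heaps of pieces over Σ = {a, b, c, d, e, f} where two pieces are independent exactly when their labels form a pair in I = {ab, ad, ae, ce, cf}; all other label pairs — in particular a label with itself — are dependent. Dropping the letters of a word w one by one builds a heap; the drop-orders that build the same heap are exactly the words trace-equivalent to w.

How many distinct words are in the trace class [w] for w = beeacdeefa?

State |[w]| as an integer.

#0=b has no predecessor
#1=e depends on [0:b]
#2=e depends on [1:e]
#3=a has no predecessor
#4=c depends on [0:b, 3:a]
#5=d depends on [2:e, 4:c]
#6=e depends on [5:d]
#7=e depends on [6:e]
#8=f depends on [7:e]
#9=a depends on [8:f]
sources: [0:b, 3:a]
N(rest) = Σ N(rest − s) over sources s of rest; N(one piece) = 1:
  size 1 → [9]=1
  size 2 → [8,9]=1
  size 3 → [7,8,9]=1
  size 4 → [6,7,8,9]=1
  size 5 → [5,6,7,8,9]=1
  size 6 → [2,5,6,7,8,9]=1  [4,5,6,7,8,9]=1
  size 7 → [1,2,5,6,7,8,9]=1  [2,4,5,6,7,8,9]=2  [3,4,5,6,7,8,9]=1
  size 8 → [1,2,4,5,6,7,8,9]=3  [2,3,4,5,6,7,8,9]=3
  first=0(b) contributes 6
  first=3(a) contributes 3
|[w]| = 9

9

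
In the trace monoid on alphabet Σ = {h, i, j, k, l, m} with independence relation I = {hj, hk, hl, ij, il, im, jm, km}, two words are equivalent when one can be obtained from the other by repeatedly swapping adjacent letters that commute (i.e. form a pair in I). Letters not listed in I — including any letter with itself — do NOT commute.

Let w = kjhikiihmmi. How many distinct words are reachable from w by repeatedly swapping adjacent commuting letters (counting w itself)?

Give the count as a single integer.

0(k) covers ∅
1(j) covers 0:k
2(h) covers ∅
3(i) covers 0:k, 2:h
4(k) covers 1:j, 3:i
5(i) covers 4:k
6(i) covers 5:i
7(h) covers 6:i
8(m) covers 7:h
9(m) covers 8:m
10(i) covers 7:h
floor of heap: 0:k, 2:h
completions by unplaced set U, small U first (add the entries for U minus each lowest piece of U):
  |U|=1: {9}:1  {10}:1
  |U|=2: {8,9}:1  {9,10}:2
  |U|=3: {8,9,10}:3
  |U|=4: {7,8,9,10}:3
  |U|=5: {6,7,8,9,10}:3
  |U|=6: {5,6,7,8,9,10}:3
  |U|=7: {4,5,6,7,8,9,10}:3
  |U|=8: {1,4,5,6,7,8,9,10}:3  {3,4,5,6,7,8,9,10}:3
  |U|=9: {1,3,4,5,6,7,8,9,10}:6  {2,3,4,5,6,7,8,9,10}:3
  start at 0(k): 9
  start at 2(h): 6
sum over floor = 15

15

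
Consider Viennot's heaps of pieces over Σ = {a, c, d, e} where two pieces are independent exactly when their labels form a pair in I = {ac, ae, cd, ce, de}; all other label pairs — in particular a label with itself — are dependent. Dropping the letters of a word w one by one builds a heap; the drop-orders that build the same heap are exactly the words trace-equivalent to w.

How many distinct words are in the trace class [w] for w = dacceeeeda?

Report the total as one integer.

3150

piece 0:d — minimal
piece 1:a rests on {0:d}
piece 2:c — minimal
piece 3:c rests on {2:c}
piece 4:e — minimal
piece 5:e rests on {4:e}
piece 6:e rests on {5:e}
piece 7:e rests on {6:e}
piece 8:d rests on {1:a}
piece 9:a rests on {8:d}
minimal pieces: {0:d, 2:c, 4:e}
ways to finish when only these pieces remain (= sum over removing one remaining piece with nothing left below it):
  1 left: {3}→1  {7}→1  {9}→1
  2 left: {2,3}→1  {3,7}→2  {3,9}→2  {6,7}→1  {7,9}→2  {8,9}→1
  3 left: {1,8,9}→1  {2,3,7}→3  {2,3,9}→3  {3,6,7}→3  {3,7,9}→6  {3,8,9}→3  {5,6,7}→1  {6,7,9}→3  {7,8,9}→3
  4 left: {0,1,8,9}→1  {1,3,8,9}→4  {1,7,8,9}→4  {2,3,6,7}→6  {2,3,7,9}→12  {2,3,8,9}→6  {3,5,6,7}→4  {3,6,7,9}→12  {3,7,8,9}→12  {4,5,6,7}→1  {5,6,7,9}→4  {6,7,8,9}→6
  5 left: {0,1,3,8,9}→5  {0,1,7,8,9}→5  {1,2,3,8,9}→10  {1,3,7,8,9}→20  {1,6,7,8,9}→10  {2,3,5,6,7}→10  {2,3,6,7,9}→30  {2,3,7,8,9}→30  {3,4,5,6,7}→5  {3,5,6,7,9}→20  {3,6,7,8,9}→30  {4,5,6,7,9}→5  {5,6,7,8,9}→10
  6 left: {0,1,2,3,8,9}→15  {0,1,3,7,8,9}→30  {0,1,6,7,8,9}→15  {1,2,3,7,8,9}→60  {1,3,6,7,8,9}→60  {1,5,6,7,8,9}→20  {2,3,4,5,6,7}→15  {2,3,5,6,7,9}→60  {2,3,6,7,8,9}→90  {3,4,5,6,7,9}→30  {3,5,6,7,8,9}→60  {4,5,6,7,8,9}→15
  7 left: {0,1,2,3,7,8,9}→105  {0,1,3,6,7,8,9}→105  {0,1,5,6,7,8,9}→35  {1,2,3,6,7,8,9}→210  {1,3,5,6,7,8,9}→140  {1,4,5,6,7,8,9}→35  {2,3,4,5,6,7,9}→105  {2,3,5,6,7,8,9}→210  {3,4,5,6,7,8,9}→105
  8 left: {0,1,2,3,6,7,8,9}→420  {0,1,3,5,6,7,8,9}→280  {0,1,4,5,6,7,8,9}→70  {1,2,3,5,6,7,8,9}→560  {1,3,4,5,6,7,8,9}→280  {2,3,4,5,6,7,8,9}→420
  placing 0:d first → 1260 extensions
  placing 2:c first → 630 extensions
  placing 4:e first → 1260 extensions
total linear extensions = 3150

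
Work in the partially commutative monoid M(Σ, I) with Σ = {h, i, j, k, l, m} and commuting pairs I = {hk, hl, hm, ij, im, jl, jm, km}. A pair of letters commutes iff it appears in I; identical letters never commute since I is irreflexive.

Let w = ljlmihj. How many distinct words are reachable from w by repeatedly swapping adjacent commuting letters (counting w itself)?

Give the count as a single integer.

18

piece 0:l — minimal
piece 1:j — minimal
piece 2:l rests on {0:l}
piece 3:m rests on {2:l}
piece 4:i rests on {2:l}
piece 5:h rests on {1:j, 4:i}
piece 6:j rests on {5:h}
minimal pieces: {0:l, 1:j}
ways to finish when only these pieces remain (= sum over removing one remaining piece with nothing left below it):
  1 left: {3}→1  {6}→1
  2 left: {3,6}→2  {5,6}→1
  3 left: {1,5,6}→1  {3,5,6}→3  {4,5,6}→1
  4 left: {1,3,5,6}→4  {1,4,5,6}→2  {3,4,5,6}→4
  5 left: {1,3,4,5,6}→10  {2,3,4,5,6}→4
  placing 0:l first → 14 extensions
  placing 1:j first → 4 extensions
total linear extensions = 18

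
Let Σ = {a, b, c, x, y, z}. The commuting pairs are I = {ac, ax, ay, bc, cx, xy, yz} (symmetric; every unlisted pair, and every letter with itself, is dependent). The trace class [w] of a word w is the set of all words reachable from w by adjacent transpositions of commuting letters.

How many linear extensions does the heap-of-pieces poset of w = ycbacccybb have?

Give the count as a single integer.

0(y) covers ∅
1(c) covers 0:y
2(b) covers 0:y
3(a) covers 2:b
4(c) covers 1:c
5(c) covers 4:c
6(c) covers 5:c
7(y) covers 2:b, 6:c
8(b) covers 3:a, 7:y
9(b) covers 8:b
floor of heap: 0:y
completions by unplaced set U, small U first (add the entries for U minus each lowest piece of U):
  |U|=1: {9}:1
  |U|=2: {8,9}:1
  |U|=3: {3,8,9}:1  {7,8,9}:1
  |U|=4: {3,7,8,9}:2  {6,7,8,9}:1
  |U|=5: {2,3,7,8,9}:2  {3,6,7,8,9}:3  {5,6,7,8,9}:1
  |U|=6: {2,3,6,7,8,9}:5  {3,5,6,7,8,9}:4  {4,5,6,7,8,9}:1
  |U|=7: {1,4,5,6,7,8,9}:1  {2,3,5,6,7,8,9}:9  {3,4,5,6,7,8,9}:5
  |U|=8: {1,3,4,5,6,7,8,9}:6  {2,3,4,5,6,7,8,9}:14
  start at 0(y): 20

20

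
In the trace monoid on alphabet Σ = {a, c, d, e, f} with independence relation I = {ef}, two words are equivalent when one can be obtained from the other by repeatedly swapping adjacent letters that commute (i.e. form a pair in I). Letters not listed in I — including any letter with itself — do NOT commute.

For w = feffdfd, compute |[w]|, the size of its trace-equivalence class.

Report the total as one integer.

#0=f has no predecessor
#1=e has no predecessor
#2=f depends on [0:f]
#3=f depends on [2:f]
#4=d depends on [1:e, 3:f]
#5=f depends on [4:d]
#6=d depends on [5:f]
sources: [0:f, 1:e]
N(rest) = Σ N(rest − s) over sources s of rest; N(one piece) = 1:
  size 1 → [6]=1
  size 2 → [5,6]=1
  size 3 → [4,5,6]=1
  size 4 → [1,4,5,6]=1  [3,4,5,6]=1
  size 5 → [1,3,4,5,6]=2  [2,3,4,5,6]=1
  first=0(f) contributes 3
  first=1(e) contributes 1
|[w]| = 4

4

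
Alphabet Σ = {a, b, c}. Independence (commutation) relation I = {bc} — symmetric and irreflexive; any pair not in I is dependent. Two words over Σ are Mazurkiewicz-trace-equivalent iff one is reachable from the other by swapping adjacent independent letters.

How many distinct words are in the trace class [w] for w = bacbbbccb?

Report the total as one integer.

piece 0:b — minimal
piece 1:a rests on {0:b}
piece 2:c rests on {1:a}
piece 3:b rests on {1:a}
piece 4:b rests on {3:b}
piece 5:b rests on {4:b}
piece 6:c rests on {2:c}
piece 7:c rests on {6:c}
piece 8:b rests on {5:b}
minimal pieces: {0:b}
ways to finish when only these pieces remain (= sum over removing one remaining piece with nothing left below it):
  1 left: {7}→1  {8}→1
  2 left: {5,8}→1  {6,7}→1  {7,8}→2
  3 left: {2,6,7}→1  {4,5,8}→1  {5,7,8}→3  {6,7,8}→3
  4 left: {2,6,7,8}→4  {3,4,5,8}→1  {4,5,7,8}→4  {5,6,7,8}→6
  5 left: {2,5,6,7,8}→10  {3,4,5,7,8}→5  {4,5,6,7,8}→10
  6 left: {2,4,5,6,7,8}→20  {3,4,5,6,7,8}→15
  7 left: {2,3,4,5,6,7,8}→35
  placing 0:b first → 35 extensions

35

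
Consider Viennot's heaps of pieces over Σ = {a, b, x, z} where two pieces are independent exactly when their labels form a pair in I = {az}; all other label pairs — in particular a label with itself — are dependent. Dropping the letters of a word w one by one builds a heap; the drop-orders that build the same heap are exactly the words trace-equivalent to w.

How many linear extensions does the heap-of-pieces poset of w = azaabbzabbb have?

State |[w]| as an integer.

8

drop 0:a onto floor
drop 1:z onto floor
drop 2:a onto {0:a}
drop 3:a onto {2:a}
drop 4:b onto {1:z, 3:a}
drop 5:b onto {4:b}
drop 6:z onto {5:b}
drop 7:a onto {5:b}
drop 8:b onto {6:z, 7:a}
drop 9:b onto {8:b}
drop 10:b onto {9:b}
ground layer = {0:a, 1:z}
drop-orders for the pieces not yet dropped (sum over which currently-grounded one goes next):
  1 to go: {10} 1
  2 to go: {9,10} 1
  3 to go: {8,9,10} 1
  4 to go: {6,8,9,10} 1  {7,8,9,10} 1
  5 to go: {6,7,8,9,10} 2
  6 to go: {5,6,7,8,9,10} 2
  7 to go: {4,5,6,7,8,9,10} 2
  8 to go: {1,4,5,6,7,8,9,10} 2  {3,4,5,6,7,8,9,10} 2
  9 to go: {1,3,4,5,6,7,8,9,10} 4  {2,3,4,5,6,7,8,9,10} 2
  if 0:a drops first: 6 orders
  if 1:z drops first: 2 orders
heap linearizations: 8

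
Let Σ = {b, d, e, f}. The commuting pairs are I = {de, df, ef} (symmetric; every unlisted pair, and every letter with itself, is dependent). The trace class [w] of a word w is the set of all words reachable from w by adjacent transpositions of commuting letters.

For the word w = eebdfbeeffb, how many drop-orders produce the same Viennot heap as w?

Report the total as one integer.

12

0(e) covers ∅
1(e) covers 0:e
2(b) covers 1:e
3(d) covers 2:b
4(f) covers 2:b
5(b) covers 3:d, 4:f
6(e) covers 5:b
7(e) covers 6:e
8(f) covers 5:b
9(f) covers 8:f
10(b) covers 7:e, 9:f
floor of heap: 0:e
completions by unplaced set U, small U first (add the entries for U minus each lowest piece of U):
  |U|=1: {10}:1
  |U|=2: {7,10}:1  {9,10}:1
  |U|=3: {6,7,10}:1  {7,9,10}:2  {8,9,10}:1
  |U|=4: {6,7,9,10}:3  {7,8,9,10}:3
  |U|=5: {6,7,8,9,10}:6
  |U|=6: {5,6,7,8,9,10}:6
  |U|=7: {3,5,6,7,8,9,10}:6  {4,5,6,7,8,9,10}:6
  |U|=8: {3,4,5,6,7,8,9,10}:12
  |U|=9: {2,3,4,5,6,7,8,9,10}:12
  start at 0(e): 12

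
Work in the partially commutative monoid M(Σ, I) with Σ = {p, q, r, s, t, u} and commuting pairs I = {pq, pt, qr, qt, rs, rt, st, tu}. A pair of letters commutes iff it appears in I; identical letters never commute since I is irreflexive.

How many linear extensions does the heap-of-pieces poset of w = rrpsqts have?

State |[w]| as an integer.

drop 0:r onto floor
drop 1:r onto {0:r}
drop 2:p onto {1:r}
drop 3:s onto {2:p}
drop 4:q onto {3:s}
drop 5:t onto floor
drop 6:s onto {4:q}
ground layer = {0:r, 5:t}
drop-orders for the pieces not yet dropped (sum over which currently-grounded one goes next):
  1 to go: {5} 1  {6} 1
  2 to go: {4,6} 1  {5,6} 2
  3 to go: {3,4,6} 1  {4,5,6} 3
  4 to go: {2,3,4,6} 1  {3,4,5,6} 4
  5 to go: {1,2,3,4,6} 1  {2,3,4,5,6} 5
  if 0:r drops first: 6 orders
  if 5:t drops first: 1 orders
heap linearizations: 7

7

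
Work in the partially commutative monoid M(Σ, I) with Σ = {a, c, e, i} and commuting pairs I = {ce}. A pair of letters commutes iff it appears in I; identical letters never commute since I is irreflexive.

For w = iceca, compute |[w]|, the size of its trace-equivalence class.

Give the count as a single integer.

3

#0=i has no predecessor
#1=c depends on [0:i]
#2=e depends on [0:i]
#3=c depends on [1:c]
#4=a depends on [2:e, 3:c]
sources: [0:i]
N(rest) = Σ N(rest − s) over sources s of rest; N(one piece) = 1:
  size 1 → [4]=1
  size 2 → [2,4]=1  [3,4]=1
  size 3 → [1,3,4]=1  [2,3,4]=2
  first=0(i) contributes 3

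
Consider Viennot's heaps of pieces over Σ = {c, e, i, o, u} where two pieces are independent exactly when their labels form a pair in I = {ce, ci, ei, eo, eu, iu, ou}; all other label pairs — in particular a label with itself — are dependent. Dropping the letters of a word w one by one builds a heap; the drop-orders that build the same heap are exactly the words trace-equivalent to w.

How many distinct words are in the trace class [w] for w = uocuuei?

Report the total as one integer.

#0=u has no predecessor
#1=o has no predecessor
#2=c depends on [0:u, 1:o]
#3=u depends on [2:c]
#4=u depends on [3:u]
#5=e has no predecessor
#6=i depends on [1:o]
sources: [0:u, 1:o, 5:e]
N(rest) = Σ N(rest − s) over sources s of rest; N(one piece) = 1:
  size 1 → [4]=1  [5]=1  [6]=1
  size 2 → [3,4]=1  [4,5]=2  [4,6]=2  [5,6]=2
  size 3 → [2,3,4]=1  [3,4,5]=3  [3,4,6]=3  [4,5,6]=6
  size 4 → [0,2,3,4]=1  [2,3,4,5]=4  [2,3,4,6]=4  [3,4,5,6]=12
  size 5 → [0,2,3,4,5]=5  [0,2,3,4,6]=5  [1,2,3,4,6]=4  [2,3,4,5,6]=20
  first=0(u) contributes 24
  first=1(o) contributes 30
  first=5(e) contributes 9
|[w]| = 63

63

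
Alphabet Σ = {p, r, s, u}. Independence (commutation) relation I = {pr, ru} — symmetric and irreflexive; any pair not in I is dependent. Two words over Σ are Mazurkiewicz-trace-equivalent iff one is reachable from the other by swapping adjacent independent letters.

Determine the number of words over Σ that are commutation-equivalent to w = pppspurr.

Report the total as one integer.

0(p) covers ∅
1(p) covers 0:p
2(p) covers 1:p
3(s) covers 2:p
4(p) covers 3:s
5(u) covers 4:p
6(r) covers 3:s
7(r) covers 6:r
floor of heap: 0:p
completions by unplaced set U, small U first (add the entries for U minus each lowest piece of U):
  |U|=1: {5}:1  {7}:1
  |U|=2: {4,5}:1  {5,7}:2  {6,7}:1
  |U|=3: {4,5,7}:3  {5,6,7}:3
  |U|=4: {4,5,6,7}:6
  |U|=5: {3,4,5,6,7}:6
  |U|=6: {2,3,4,5,6,7}:6
  start at 0(p): 6

6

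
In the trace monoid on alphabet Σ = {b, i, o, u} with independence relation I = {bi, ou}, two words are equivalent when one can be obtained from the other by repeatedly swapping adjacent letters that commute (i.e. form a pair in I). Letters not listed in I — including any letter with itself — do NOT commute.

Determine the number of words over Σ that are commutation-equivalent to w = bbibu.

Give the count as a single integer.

drop 0:b onto floor
drop 1:b onto {0:b}
drop 2:i onto floor
drop 3:b onto {1:b}
drop 4:u onto {2:i, 3:b}
ground layer = {0:b, 2:i}
drop-orders for the pieces not yet dropped (sum over which currently-grounded one goes next):
  1 to go: {4} 1
  2 to go: {2,4} 1  {3,4} 1
  3 to go: {1,3,4} 1  {2,3,4} 2
  if 0:b drops first: 3 orders
  if 2:i drops first: 1 orders
heap linearizations: 4

4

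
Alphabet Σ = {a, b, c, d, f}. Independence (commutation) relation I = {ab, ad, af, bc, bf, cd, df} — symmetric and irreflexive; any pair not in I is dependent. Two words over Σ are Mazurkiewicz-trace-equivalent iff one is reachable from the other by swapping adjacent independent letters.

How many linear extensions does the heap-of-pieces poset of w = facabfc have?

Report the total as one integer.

piece 0:f — minimal
piece 1:a — minimal
piece 2:c rests on {0:f, 1:a}
piece 3:a rests on {2:c}
piece 4:b — minimal
piece 5:f rests on {2:c}
piece 6:c rests on {3:a, 5:f}
minimal pieces: {0:f, 1:a, 4:b}
ways to finish when only these pieces remain (= sum over removing one remaining piece with nothing left below it):
  1 left: {4}→1  {6}→1
  2 left: {3,6}→1  {4,6}→2  {5,6}→1
  3 left: {3,4,6}→3  {3,5,6}→2  {4,5,6}→3
  4 left: {2,3,5,6}→2  {3,4,5,6}→8
  5 left: {0,2,3,5,6}→2  {1,2,3,5,6}→2  {2,3,4,5,6}→10
  placing 0:f first → 12 extensions
  placing 1:a first → 12 extensions
  placing 4:b first → 4 extensions
total linear extensions = 28

28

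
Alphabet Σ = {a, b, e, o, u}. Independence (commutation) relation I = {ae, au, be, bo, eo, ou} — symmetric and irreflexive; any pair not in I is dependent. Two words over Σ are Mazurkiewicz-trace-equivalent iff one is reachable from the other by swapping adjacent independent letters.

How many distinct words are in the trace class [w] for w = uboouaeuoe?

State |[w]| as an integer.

185

drop 0:u onto floor
drop 1:b onto {0:u}
drop 2:o onto floor
drop 3:o onto {2:o}
drop 4:u onto {1:b}
drop 5:a onto {1:b, 3:o}
drop 6:e onto {4:u}
drop 7:u onto {6:e}
drop 8:o onto {5:a}
drop 9:e onto {7:u}
ground layer = {0:u, 2:o}
drop-orders for the pieces not yet dropped (sum over which currently-grounded one goes next):
  1 to go: {8} 1  {9} 1
  2 to go: {5,8} 1  {7,9} 1  {8,9} 2
  3 to go: {3,5,8} 1  {5,8,9} 3  {6,7,9} 1  {7,8,9} 3
  4 to go: {2,3,5,8} 1  {3,5,8,9} 4  {4,6,7,9} 1  {5,7,8,9} 6  {6,7,8,9} 4
  5 to go: {2,3,5,8,9} 5  {3,5,7,8,9} 10  {4,6,7,8,9} 5  {5,6,7,8,9} 10
  6 to go: {2,3,5,7,8,9} 15  {3,5,6,7,8,9} 20  {4,5,6,7,8,9} 15
  7 to go: {1,4,5,6,7,8,9} 15  {2,3,5,6,7,8,9} 35  {3,4,5,6,7,8,9} 35
  8 to go: {0,1,4,5,6,7,8,9} 15  {1,3,4,5,6,7,8,9} 50  {2,3,4,5,6,7,8,9} 70
  if 0:u drops first: 120 orders
  if 2:o drops first: 65 orders
heap linearizations: 185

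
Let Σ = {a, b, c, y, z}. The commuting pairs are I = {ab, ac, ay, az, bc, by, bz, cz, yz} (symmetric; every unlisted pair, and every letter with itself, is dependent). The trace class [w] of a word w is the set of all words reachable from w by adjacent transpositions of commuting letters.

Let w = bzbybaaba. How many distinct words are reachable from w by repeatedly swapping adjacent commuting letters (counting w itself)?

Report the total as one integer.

piece 0:b — minimal
piece 1:z — minimal
piece 2:b rests on {0:b}
piece 3:y — minimal
piece 4:b rests on {2:b}
piece 5:a — minimal
piece 6:a rests on {5:a}
piece 7:b rests on {4:b}
piece 8:a rests on {6:a}
minimal pieces: {0:b, 1:z, 3:y, 5:a}
ways to finish when only these pieces remain (= sum over removing one remaining piece with nothing left below it):
  1 left: {1}→1  {3}→1  {7}→1  {8}→1
  2 left: {1,3}→2  {1,7}→2  {1,8}→2  {3,7}→2  {3,8}→2  {4,7}→1  {6,8}→1  {7,8}→2
  3 left: {1,3,7}→6  {1,3,8}→6  {1,4,7}→3  {1,6,8}→3  {1,7,8}→6  {2,4,7}→1  {3,4,7}→3  {3,6,8}→3  {3,7,8}→6  {4,7,8}→3  {5,6,8}→1  {6,7,8}→3
  4 left: {0,2,4,7}→1  {1,2,4,7}→4  {1,3,4,7}→12  {1,3,6,8}→12  {1,3,7,8}→24  {1,4,7,8}→12  {1,5,6,8}→4  {1,6,7,8}→12  {2,3,4,7}→4  {2,4,7,8}→4  {3,4,7,8}→12  {3,5,6,8}→4  {3,6,7,8}→12  {4,6,7,8}→6  {5,6,7,8}→4
  5 left: {0,1,2,4,7}→5  {0,2,3,4,7}→5  {0,2,4,7,8}→5  {1,2,3,4,7}→20  {1,2,4,7,8}→20  {1,3,4,7,8}→60  {1,3,5,6,8}→20  {1,3,6,7,8}→60  {1,4,6,7,8}→30  {1,5,6,7,8}→20  {2,3,4,7,8}→20  {2,4,6,7,8}→10  {3,4,6,7,8}→30  {3,5,6,7,8}→20  {4,5,6,7,8}→10
  6 left: {0,1,2,3,4,7}→30  {0,1,2,4,7,8}→30  {0,2,3,4,7,8}→30  {0,2,4,6,7,8}→15  {1,2,3,4,7,8}→120  {1,2,4,6,7,8}→60  {1,3,4,6,7,8}→180  {1,3,5,6,7,8}→120  {1,4,5,6,7,8}→60  {2,3,4,6,7,8}→60  {2,4,5,6,7,8}→20  {3,4,5,6,7,8}→60
  7 left: {0,1,2,3,4,7,8}→210  {0,1,2,4,6,7,8}→105  {0,2,3,4,6,7,8}→105  {0,2,4,5,6,7,8}→35  {1,2,3,4,6,7,8}→420  {1,2,4,5,6,7,8}→140  {1,3,4,5,6,7,8}→420  {2,3,4,5,6,7,8}→140
  placing 0:b first → 1120 extensions
  placing 1:z first → 280 extensions
  placing 3:y first → 280 extensions
  placing 5:a first → 840 extensions
total linear extensions = 2520

2520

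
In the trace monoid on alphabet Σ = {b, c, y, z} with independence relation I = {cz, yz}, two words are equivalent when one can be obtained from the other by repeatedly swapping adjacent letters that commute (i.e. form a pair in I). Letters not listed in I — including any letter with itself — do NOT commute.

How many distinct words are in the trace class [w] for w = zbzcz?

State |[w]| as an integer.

3

#0=z has no predecessor
#1=b depends on [0:z]
#2=z depends on [1:b]
#3=c depends on [1:b]
#4=z depends on [2:z]
sources: [0:z]
N(rest) = Σ N(rest − s) over sources s of rest; N(one piece) = 1:
  size 1 → [3]=1  [4]=1
  size 2 → [2,4]=1  [3,4]=2
  size 3 → [2,3,4]=3
  first=0(z) contributes 3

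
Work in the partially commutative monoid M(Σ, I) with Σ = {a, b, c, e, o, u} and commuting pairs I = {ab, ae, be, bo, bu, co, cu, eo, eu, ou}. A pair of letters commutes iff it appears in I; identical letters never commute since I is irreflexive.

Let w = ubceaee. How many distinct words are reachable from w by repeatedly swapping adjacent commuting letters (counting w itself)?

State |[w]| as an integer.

piece 0:u — minimal
piece 1:b — minimal
piece 2:c rests on {1:b}
piece 3:e rests on {2:c}
piece 4:a rests on {0:u, 2:c}
piece 5:e rests on {3:e}
piece 6:e rests on {5:e}
minimal pieces: {0:u, 1:b}
ways to finish when only these pieces remain (= sum over removing one remaining piece with nothing left below it):
  1 left: {4}→1  {6}→1
  2 left: {0,4}→1  {4,6}→2  {5,6}→1
  3 left: {0,4,6}→3  {3,5,6}→1  {4,5,6}→3
  4 left: {0,4,5,6}→6  {3,4,5,6}→4
  5 left: {0,3,4,5,6}→10  {2,3,4,5,6}→4
  placing 0:u first → 4 extensions
  placing 1:b first → 14 extensions
total linear extensions = 18

18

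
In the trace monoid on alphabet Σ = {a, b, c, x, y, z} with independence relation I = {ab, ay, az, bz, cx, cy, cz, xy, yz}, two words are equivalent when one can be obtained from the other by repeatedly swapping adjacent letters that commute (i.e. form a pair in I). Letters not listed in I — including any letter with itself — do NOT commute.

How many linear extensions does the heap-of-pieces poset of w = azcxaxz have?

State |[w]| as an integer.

5

piece 0:a — minimal
piece 1:z — minimal
piece 2:c rests on {0:a}
piece 3:x rests on {0:a, 1:z}
piece 4:a rests on {2:c, 3:x}
piece 5:x rests on {4:a}
piece 6:z rests on {5:x}
minimal pieces: {0:a, 1:z}
ways to finish when only these pieces remain (= sum over removing one remaining piece with nothing left below it):
  1 left: {6}→1
  2 left: {5,6}→1
  3 left: {4,5,6}→1
  4 left: {2,4,5,6}→1  {3,4,5,6}→1
  5 left: {1,3,4,5,6}→1  {2,3,4,5,6}→2
  placing 0:a first → 3 extensions
  placing 1:z first → 2 extensions
total linear extensions = 5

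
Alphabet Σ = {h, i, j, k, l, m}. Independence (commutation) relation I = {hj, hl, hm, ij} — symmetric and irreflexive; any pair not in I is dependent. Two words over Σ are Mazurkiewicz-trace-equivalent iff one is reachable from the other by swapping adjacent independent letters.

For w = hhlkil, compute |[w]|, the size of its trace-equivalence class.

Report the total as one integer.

0(h) covers ∅
1(h) covers 0:h
2(l) covers ∅
3(k) covers 1:h, 2:l
4(i) covers 3:k
5(l) covers 4:i
floor of heap: 0:h, 2:l
completions by unplaced set U, small U first (add the entries for U minus each lowest piece of U):
  |U|=1: {5}:1
  |U|=2: {4,5}:1
  |U|=3: {3,4,5}:1
  |U|=4: {1,3,4,5}:1  {2,3,4,5}:1
  start at 0(h): 2
  start at 2(l): 1
sum over floor = 3

3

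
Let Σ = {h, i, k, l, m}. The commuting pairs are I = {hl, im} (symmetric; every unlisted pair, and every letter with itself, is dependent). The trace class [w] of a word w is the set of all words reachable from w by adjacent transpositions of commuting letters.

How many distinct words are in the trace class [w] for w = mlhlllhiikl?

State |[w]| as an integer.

#0=m has no predecessor
#1=l depends on [0:m]
#2=h depends on [0:m]
#3=l depends on [1:l]
#4=l depends on [3:l]
#5=l depends on [4:l]
#6=h depends on [2:h]
#7=i depends on [5:l, 6:h]
#8=i depends on [7:i]
#9=k depends on [8:i]
#10=l depends on [9:k]
sources: [0:m]
N(rest) = Σ N(rest − s) over sources s of rest; N(one piece) = 1:
  size 1 → [10]=1
  size 2 → [9,10]=1
  size 3 → [8,9,10]=1
  size 4 → [7,8,9,10]=1
  size 5 → [5,7,8,9,10]=1  [6,7,8,9,10]=1
  size 6 → [2,6,7,8,9,10]=1  [4,5,7,8,9,10]=1  [5,6,7,8,9,10]=2
  size 7 → [2,5,6,7,8,9,10]=3  [3,4,5,7,8,9,10]=1  [4,5,6,7,8,9,10]=3
  size 8 → [1,3,4,5,7,8,9,10]=1  [2,4,5,6,7,8,9,10]=6  [3,4,5,6,7,8,9,10]=4
  size 9 → [1,3,4,5,6,7,8,9,10]=5  [2,3,4,5,6,7,8,9,10]=10
  first=0(m) contributes 15

15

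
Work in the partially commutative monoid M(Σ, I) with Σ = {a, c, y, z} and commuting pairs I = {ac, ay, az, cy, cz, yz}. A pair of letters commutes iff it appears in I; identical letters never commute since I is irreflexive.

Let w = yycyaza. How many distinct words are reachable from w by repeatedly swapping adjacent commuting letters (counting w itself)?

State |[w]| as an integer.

drop 0:y onto floor
drop 1:y onto {0:y}
drop 2:c onto floor
drop 3:y onto {1:y}
drop 4:a onto floor
drop 5:z onto floor
drop 6:a onto {4:a}
ground layer = {0:y, 2:c, 4:a, 5:z}
drop-orders for the pieces not yet dropped (sum over which currently-grounded one goes next):
  1 to go: {2} 1  {3} 1  {5} 1  {6} 1
  2 to go: {1,3} 1  {2,3} 2  {2,5} 2  {2,6} 2  {3,5} 2  {3,6} 2  {4,6} 1  {5,6} 2
  3 to go: {0,1,3} 1  {1,2,3} 3  {1,3,5} 3  {1,3,6} 3  {2,3,5} 6  {2,3,6} 6  {2,4,6} 3  {2,5,6} 6  {3,4,6} 3  {3,5,6} 6  {4,5,6} 3
  4 to go: {0,1,2,3} 4  {0,1,3,5} 4  {0,1,3,6} 4  {1,2,3,5} 12  {1,2,3,6} 12  {1,3,4,6} 6  {1,3,5,6} 12  {2,3,4,6} 12  {2,3,5,6} 24  {2,4,5,6} 12  {3,4,5,6} 12
  5 to go: {0,1,2,3,5} 20  {0,1,2,3,6} 20  {0,1,3,4,6} 10  {0,1,3,5,6} 20  {1,2,3,4,6} 30  {1,2,3,5,6} 60  {1,3,4,5,6} 30  {2,3,4,5,6} 60
  if 0:y drops first: 180 orders
  if 2:c drops first: 60 orders
  if 4:a drops first: 120 orders
  if 5:z drops first: 60 orders
heap linearizations: 420

420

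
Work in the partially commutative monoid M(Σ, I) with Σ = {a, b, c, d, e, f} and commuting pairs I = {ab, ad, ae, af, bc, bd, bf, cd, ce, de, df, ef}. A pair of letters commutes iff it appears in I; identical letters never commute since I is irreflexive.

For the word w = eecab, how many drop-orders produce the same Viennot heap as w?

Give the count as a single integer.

piece 0:e — minimal
piece 1:e rests on {0:e}
piece 2:c — minimal
piece 3:a rests on {2:c}
piece 4:b rests on {1:e}
minimal pieces: {0:e, 2:c}
ways to finish when only these pieces remain (= sum over removing one remaining piece with nothing left below it):
  1 left: {3}→1  {4}→1
  2 left: {1,4}→1  {2,3}→1  {3,4}→2
  3 left: {0,1,4}→1  {1,3,4}→3  {2,3,4}→3
  placing 0:e first → 6 extensions
  placing 2:c first → 4 extensions
total linear extensions = 10

10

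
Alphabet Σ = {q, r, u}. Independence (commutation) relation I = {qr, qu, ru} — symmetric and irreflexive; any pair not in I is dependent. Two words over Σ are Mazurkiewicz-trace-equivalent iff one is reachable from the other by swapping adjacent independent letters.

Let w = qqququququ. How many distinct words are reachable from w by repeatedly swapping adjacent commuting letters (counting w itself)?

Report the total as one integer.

210

0(q) covers ∅
1(q) covers 0:q
2(q) covers 1:q
3(u) covers ∅
4(q) covers 2:q
5(u) covers 3:u
6(q) covers 4:q
7(u) covers 5:u
8(q) covers 6:q
9(u) covers 7:u
floor of heap: 0:q, 3:u
completions by unplaced set U, small U first (add the entries for U minus each lowest piece of U):
  |U|=1: {8}:1  {9}:1
  |U|=2: {6,8}:1  {7,9}:1  {8,9}:2
  |U|=3: {4,6,8}:1  {5,7,9}:1  {6,8,9}:3  {7,8,9}:3
  |U|=4: {2,4,6,8}:1  {3,5,7,9}:1  {4,6,8,9}:4  {5,7,8,9}:4  {6,7,8,9}:6
  |U|=5: {1,2,4,6,8}:1  {2,4,6,8,9}:5  {3,5,7,8,9}:5  {4,6,7,8,9}:10  {5,6,7,8,9}:10
  |U|=6: {0,1,2,4,6,8}:1  {1,2,4,6,8,9}:6  {2,4,6,7,8,9}:15  {3,5,6,7,8,9}:15  {4,5,6,7,8,9}:20
  |U|=7: {0,1,2,4,6,8,9}:7  {1,2,4,6,7,8,9}:21  {2,4,5,6,7,8,9}:35  {3,4,5,6,7,8,9}:35
  |U|=8: {0,1,2,4,6,7,8,9}:28  {1,2,4,5,6,7,8,9}:56  {2,3,4,5,6,7,8,9}:70
  start at 0(q): 126
  start at 3(u): 84
sum over floor = 210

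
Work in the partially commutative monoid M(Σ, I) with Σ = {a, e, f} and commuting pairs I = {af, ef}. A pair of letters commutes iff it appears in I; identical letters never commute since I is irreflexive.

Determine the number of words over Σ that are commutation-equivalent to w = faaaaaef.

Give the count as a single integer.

28

piece 0:f — minimal
piece 1:a — minimal
piece 2:a rests on {1:a}
piece 3:a rests on {2:a}
piece 4:a rests on {3:a}
piece 5:a rests on {4:a}
piece 6:e rests on {5:a}
piece 7:f rests on {0:f}
minimal pieces: {0:f, 1:a}
ways to finish when only these pieces remain (= sum over removing one remaining piece with nothing left below it):
  1 left: {6}→1  {7}→1
  2 left: {0,7}→1  {5,6}→1  {6,7}→2
  3 left: {0,6,7}→3  {4,5,6}→1  {5,6,7}→3
  4 left: {0,5,6,7}→6  {3,4,5,6}→1  {4,5,6,7}→4
  5 left: {0,4,5,6,7}→10  {2,3,4,5,6}→1  {3,4,5,6,7}→5
  6 left: {0,3,4,5,6,7}→15  {1,2,3,4,5,6}→1  {2,3,4,5,6,7}→6
  placing 0:f first → 7 extensions
  placing 1:a first → 21 extensions
total linear extensions = 28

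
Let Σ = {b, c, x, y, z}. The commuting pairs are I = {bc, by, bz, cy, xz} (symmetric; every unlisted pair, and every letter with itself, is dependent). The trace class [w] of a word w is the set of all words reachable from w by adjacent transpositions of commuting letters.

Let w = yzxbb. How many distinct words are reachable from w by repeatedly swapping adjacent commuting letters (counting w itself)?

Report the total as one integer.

4

0(y) covers ∅
1(z) covers 0:y
2(x) covers 0:y
3(b) covers 2:x
4(b) covers 3:b
floor of heap: 0:y
completions by unplaced set U, small U first (add the entries for U minus each lowest piece of U):
  |U|=1: {1}:1  {4}:1
  |U|=2: {1,4}:2  {3,4}:1
  |U|=3: {1,3,4}:3  {2,3,4}:1
  start at 0(y): 4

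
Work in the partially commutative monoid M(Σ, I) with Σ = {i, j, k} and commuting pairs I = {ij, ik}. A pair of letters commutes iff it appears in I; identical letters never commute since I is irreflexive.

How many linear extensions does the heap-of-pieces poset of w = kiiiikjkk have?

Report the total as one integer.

0(k) covers ∅
1(i) covers ∅
2(i) covers 1:i
3(i) covers 2:i
4(i) covers 3:i
5(k) covers 0:k
6(j) covers 5:k
7(k) covers 6:j
8(k) covers 7:k
floor of heap: 0:k, 1:i
completions by unplaced set U, small U first (add the entries for U minus each lowest piece of U):
  |U|=1: {4}:1  {8}:1
  |U|=2: {3,4}:1  {4,8}:2  {7,8}:1
  |U|=3: {2,3,4}:1  {3,4,8}:3  {4,7,8}:3  {6,7,8}:1
  |U|=4: {1,2,3,4}:1  {2,3,4,8}:4  {3,4,7,8}:6  {4,6,7,8}:4  {5,6,7,8}:1
  |U|=5: {0,5,6,7,8}:1  {1,2,3,4,8}:5  {2,3,4,7,8}:10  {3,4,6,7,8}:10  {4,5,6,7,8}:5
  |U|=6: {0,4,5,6,7,8}:6  {1,2,3,4,7,8}:15  {2,3,4,6,7,8}:20  {3,4,5,6,7,8}:15
  |U|=7: {0,3,4,5,6,7,8}:21  {1,2,3,4,6,7,8}:35  {2,3,4,5,6,7,8}:35
  start at 0(k): 70
  start at 1(i): 56
sum over floor = 126

126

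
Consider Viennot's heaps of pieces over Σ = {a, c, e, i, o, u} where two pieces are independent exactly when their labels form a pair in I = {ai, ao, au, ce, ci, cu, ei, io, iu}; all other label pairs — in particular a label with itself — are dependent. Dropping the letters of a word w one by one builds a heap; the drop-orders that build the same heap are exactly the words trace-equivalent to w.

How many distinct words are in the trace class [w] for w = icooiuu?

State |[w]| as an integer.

21

drop 0:i onto floor
drop 1:c onto floor
drop 2:o onto {1:c}
drop 3:o onto {2:o}
drop 4:i onto {0:i}
drop 5:u onto {3:o}
drop 6:u onto {5:u}
ground layer = {0:i, 1:c}
drop-orders for the pieces not yet dropped (sum over which currently-grounded one goes next):
  1 to go: {4} 1  {6} 1
  2 to go: {0,4} 1  {4,6} 2  {5,6} 1
  3 to go: {0,4,6} 3  {3,5,6} 1  {4,5,6} 3
  4 to go: {0,4,5,6} 6  {2,3,5,6} 1  {3,4,5,6} 4
  5 to go: {0,3,4,5,6} 10  {1,2,3,5,6} 1  {2,3,4,5,6} 5
  if 0:i drops first: 6 orders
  if 1:c drops first: 15 orders
heap linearizations: 21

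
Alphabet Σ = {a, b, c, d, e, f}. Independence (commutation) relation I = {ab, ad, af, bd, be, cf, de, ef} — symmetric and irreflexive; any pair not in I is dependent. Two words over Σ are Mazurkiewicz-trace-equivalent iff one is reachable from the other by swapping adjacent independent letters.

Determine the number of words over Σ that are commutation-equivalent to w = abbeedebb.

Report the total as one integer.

630

#0=a has no predecessor
#1=b has no predecessor
#2=b depends on [1:b]
#3=e depends on [0:a]
#4=e depends on [3:e]
#5=d has no predecessor
#6=e depends on [4:e]
#7=b depends on [2:b]
#8=b depends on [7:b]
sources: [0:a, 1:b, 5:d]
N(rest) = Σ N(rest − s) over sources s of rest; N(one piece) = 1:
  size 1 → [5]=1  [6]=1  [8]=1
  size 2 → [4,6]=1  [5,6]=2  [5,8]=2  [6,8]=2  [7,8]=1
  size 3 → [2,7,8]=1  [3,4,6]=1  [4,5,6]=3  [4,6,8]=3  [5,6,8]=6  [5,7,8]=3  [6,7,8]=3
  size 4 → [0,3,4,6]=1  [1,2,7,8]=1  [2,5,7,8]=4  [2,6,7,8]=4  [3,4,5,6]=4  [3,4,6,8]=4  [4,5,6,8]=12  [4,6,7,8]=6  [5,6,7,8]=12
  size 5 → [0,3,4,5,6]=5  [0,3,4,6,8]=5  [1,2,5,7,8]=5  [1,2,6,7,8]=5  [2,4,6,7,8]=10  [2,5,6,7,8]=20  [3,4,5,6,8]=20  [3,4,6,7,8]=10  [4,5,6,7,8]=30
  size 6 → [0,3,4,5,6,8]=30  [0,3,4,6,7,8]=15  [1,2,4,6,7,8]=15  [1,2,5,6,7,8]=30  [2,3,4,6,7,8]=20  [2,4,5,6,7,8]=60  [3,4,5,6,7,8]=60
  size 7 → [0,2,3,4,6,7,8]=35  [0,3,4,5,6,7,8]=105  [1,2,3,4,6,7,8]=35  [1,2,4,5,6,7,8]=105  [2,3,4,5,6,7,8]=140
  first=0(a) contributes 280
  first=1(b) contributes 280
  first=5(d) contributes 70
|[w]| = 630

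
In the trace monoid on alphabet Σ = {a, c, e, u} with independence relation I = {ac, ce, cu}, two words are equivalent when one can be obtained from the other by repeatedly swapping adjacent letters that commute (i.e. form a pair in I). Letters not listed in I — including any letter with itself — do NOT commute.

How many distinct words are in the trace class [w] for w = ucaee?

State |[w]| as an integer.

#0=u has no predecessor
#1=c has no predecessor
#2=a depends on [0:u]
#3=e depends on [2:a]
#4=e depends on [3:e]
sources: [0:u, 1:c]
N(rest) = Σ N(rest − s) over sources s of rest; N(one piece) = 1:
  size 1 → [1]=1  [4]=1
  size 2 → [1,4]=2  [3,4]=1
  size 3 → [1,3,4]=3  [2,3,4]=1
  first=0(u) contributes 4
  first=1(c) contributes 1
|[w]| = 5

5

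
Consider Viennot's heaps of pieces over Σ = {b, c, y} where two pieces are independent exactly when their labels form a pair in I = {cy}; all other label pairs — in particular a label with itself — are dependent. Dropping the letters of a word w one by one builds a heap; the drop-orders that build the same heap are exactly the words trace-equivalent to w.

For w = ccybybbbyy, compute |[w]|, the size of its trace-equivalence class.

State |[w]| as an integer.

3

#0=c has no predecessor
#1=c depends on [0:c]
#2=y has no predecessor
#3=b depends on [1:c, 2:y]
#4=y depends on [3:b]
#5=b depends on [4:y]
#6=b depends on [5:b]
#7=b depends on [6:b]
#8=y depends on [7:b]
#9=y depends on [8:y]
sources: [0:c, 2:y]
N(rest) = Σ N(rest − s) over sources s of rest; N(one piece) = 1:
  size 1 → [9]=1
  size 2 → [8,9]=1
  size 3 → [7,8,9]=1
  size 4 → [6,7,8,9]=1
  size 5 → [5,6,7,8,9]=1
  size 6 → [4,5,6,7,8,9]=1
  size 7 → [3,4,5,6,7,8,9]=1
  size 8 → [1,3,4,5,6,7,8,9]=1  [2,3,4,5,6,7,8,9]=1
  first=0(c) contributes 2
  first=2(y) contributes 1
|[w]| = 3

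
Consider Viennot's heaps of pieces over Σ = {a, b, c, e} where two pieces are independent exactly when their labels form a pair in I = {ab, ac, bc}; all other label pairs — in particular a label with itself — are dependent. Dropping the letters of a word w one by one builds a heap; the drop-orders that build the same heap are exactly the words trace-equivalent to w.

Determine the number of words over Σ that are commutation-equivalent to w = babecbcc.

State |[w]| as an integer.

0(b) covers ∅
1(a) covers ∅
2(b) covers 0:b
3(e) covers 1:a, 2:b
4(c) covers 3:e
5(b) covers 3:e
6(c) covers 4:c
7(c) covers 6:c
floor of heap: 0:b, 1:a
completions by unplaced set U, small U first (add the entries for U minus each lowest piece of U):
  |U|=1: {5}:1  {7}:1
  |U|=2: {5,7}:2  {6,7}:1
  |U|=3: {4,6,7}:1  {5,6,7}:3
  |U|=4: {4,5,6,7}:4
  |U|=5: {3,4,5,6,7}:4
  |U|=6: {1,3,4,5,6,7}:4  {2,3,4,5,6,7}:4
  start at 0(b): 8
  start at 1(a): 4
sum over floor = 12

12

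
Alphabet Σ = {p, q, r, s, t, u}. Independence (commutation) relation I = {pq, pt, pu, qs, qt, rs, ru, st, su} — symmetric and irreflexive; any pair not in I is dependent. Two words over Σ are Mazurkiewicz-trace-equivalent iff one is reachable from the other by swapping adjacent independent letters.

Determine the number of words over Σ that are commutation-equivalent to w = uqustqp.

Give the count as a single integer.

#0=u has no predecessor
#1=q depends on [0:u]
#2=u depends on [1:q]
#3=s has no predecessor
#4=t depends on [2:u]
#5=q depends on [2:u]
#6=p depends on [3:s]
sources: [0:u, 3:s]
N(rest) = Σ N(rest − s) over sources s of rest; N(one piece) = 1:
  size 1 → [4]=1  [5]=1  [6]=1
  size 2 → [3,6]=1  [4,5]=2  [4,6]=2  [5,6]=2
  size 3 → [2,4,5]=2  [3,4,6]=3  [3,5,6]=3  [4,5,6]=6
  size 4 → [1,2,4,5]=2  [2,4,5,6]=8  [3,4,5,6]=12
  size 5 → [0,1,2,4,5]=2  [1,2,4,5,6]=10  [2,3,4,5,6]=20
  first=0(u) contributes 30
  first=3(s) contributes 12
|[w]| = 42

42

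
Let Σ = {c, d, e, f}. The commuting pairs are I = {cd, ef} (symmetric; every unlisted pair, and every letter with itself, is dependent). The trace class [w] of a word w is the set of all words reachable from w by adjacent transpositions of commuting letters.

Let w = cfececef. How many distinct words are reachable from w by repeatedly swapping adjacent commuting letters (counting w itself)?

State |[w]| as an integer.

drop 0:c onto floor
drop 1:f onto {0:c}
drop 2:e onto {0:c}
drop 3:c onto {1:f, 2:e}
drop 4:e onto {3:c}
drop 5:c onto {4:e}
drop 6:e onto {5:c}
drop 7:f onto {5:c}
ground layer = {0:c}
drop-orders for the pieces not yet dropped (sum over which currently-grounded one goes next):
  1 to go: {6} 1  {7} 1
  2 to go: {6,7} 2
  3 to go: {5,6,7} 2
  4 to go: {4,5,6,7} 2
  5 to go: {3,4,5,6,7} 2
  6 to go: {1,3,4,5,6,7} 2  {2,3,4,5,6,7} 2
  if 0:c drops first: 4 orders

4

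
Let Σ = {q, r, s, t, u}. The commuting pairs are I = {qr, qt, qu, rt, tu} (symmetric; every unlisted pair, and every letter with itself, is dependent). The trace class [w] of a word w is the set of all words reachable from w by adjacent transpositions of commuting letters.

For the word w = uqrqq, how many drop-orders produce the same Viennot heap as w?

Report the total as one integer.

#0=u has no predecessor
#1=q has no predecessor
#2=r depends on [0:u]
#3=q depends on [1:q]
#4=q depends on [3:q]
sources: [0:u, 1:q]
N(rest) = Σ N(rest − s) over sources s of rest; N(one piece) = 1:
  size 1 → [2]=1  [4]=1
  size 2 → [0,2]=1  [2,4]=2  [3,4]=1
  size 3 → [0,2,4]=3  [1,3,4]=1  [2,3,4]=3
  first=0(u) contributes 4
  first=1(q) contributes 6
|[w]| = 10

10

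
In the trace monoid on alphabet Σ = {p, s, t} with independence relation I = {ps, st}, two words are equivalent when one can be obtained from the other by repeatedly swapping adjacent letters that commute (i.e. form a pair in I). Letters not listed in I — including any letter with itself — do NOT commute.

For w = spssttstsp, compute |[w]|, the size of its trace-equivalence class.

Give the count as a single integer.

piece 0:s — minimal
piece 1:p — minimal
piece 2:s rests on {0:s}
piece 3:s rests on {2:s}
piece 4:t rests on {1:p}
piece 5:t rests on {4:t}
piece 6:s rests on {3:s}
piece 7:t rests on {5:t}
piece 8:s rests on {6:s}
piece 9:p rests on {7:t}
minimal pieces: {0:s, 1:p}
ways to finish when only these pieces remain (= sum over removing one remaining piece with nothing left below it):
  1 left: {8}→1  {9}→1
  2 left: {6,8}→1  {7,9}→1  {8,9}→2
  3 left: {3,6,8}→1  {5,7,9}→1  {6,8,9}→3  {7,8,9}→3
  4 left: {2,3,6,8}→1  {3,6,8,9}→4  {4,5,7,9}→1  {5,7,8,9}→4  {6,7,8,9}→6
  5 left: {0,2,3,6,8}→1  {1,4,5,7,9}→1  {2,3,6,8,9}→5  {3,6,7,8,9}→10  {4,5,7,8,9}→5  {5,6,7,8,9}→10
  6 left: {0,2,3,6,8,9}→6  {1,4,5,7,8,9}→6  {2,3,6,7,8,9}→15  {3,5,6,7,8,9}→20  {4,5,6,7,8,9}→15
  7 left: {0,2,3,6,7,8,9}→21  {1,4,5,6,7,8,9}→21  {2,3,5,6,7,8,9}→35  {3,4,5,6,7,8,9}→35
  8 left: {0,2,3,5,6,7,8,9}→56  {1,3,4,5,6,7,8,9}→56  {2,3,4,5,6,7,8,9}→70
  placing 0:s first → 126 extensions
  placing 1:p first → 126 extensions
total linear extensions = 252

252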